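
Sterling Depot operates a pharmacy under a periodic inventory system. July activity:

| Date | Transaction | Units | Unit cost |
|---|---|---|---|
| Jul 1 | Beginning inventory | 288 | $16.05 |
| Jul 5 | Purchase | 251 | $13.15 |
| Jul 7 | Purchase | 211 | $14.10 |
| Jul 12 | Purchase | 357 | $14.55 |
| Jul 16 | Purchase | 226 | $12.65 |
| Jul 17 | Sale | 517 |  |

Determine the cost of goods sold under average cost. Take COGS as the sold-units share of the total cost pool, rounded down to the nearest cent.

COGS = $7,350.24

Jul 17, sell 517: 517/1333 × $18,951.40 → $7,350.24
Ending inventory (cost pool remaining) = $11,601.16
Check: goods available $18,951.40 = COGS $7,350.24 + ending $11,601.16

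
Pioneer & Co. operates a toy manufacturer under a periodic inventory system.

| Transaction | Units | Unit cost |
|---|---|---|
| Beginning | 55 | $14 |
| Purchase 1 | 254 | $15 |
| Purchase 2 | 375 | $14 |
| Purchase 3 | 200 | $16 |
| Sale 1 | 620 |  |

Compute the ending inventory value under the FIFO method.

Sale 1 (620) [FIFO — oldest first]: 55 @ $14 + 254 @ $15 + 311 @ $14 = $8,934
Ending inventory: 64 @ $14 + 200 @ $16 = $4,096
Check: goods available $13,030 = COGS $8,934 + ending $4,096

Ending inventory = $4,096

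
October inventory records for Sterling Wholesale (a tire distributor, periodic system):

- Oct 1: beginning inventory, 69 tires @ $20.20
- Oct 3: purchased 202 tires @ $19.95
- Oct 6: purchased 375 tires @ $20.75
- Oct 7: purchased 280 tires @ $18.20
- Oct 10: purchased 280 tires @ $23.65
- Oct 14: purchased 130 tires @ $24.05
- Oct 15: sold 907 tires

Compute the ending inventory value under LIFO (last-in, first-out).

Ending inventory = $8,702.20

Oct 15, 907 sold [LIFO — newest first]: 130 @ $24.05 + 280 @ $23.65 + 280 @ $18.20 + 217 @ $20.75 = $19,347.25
Ending inventory: 69 @ $20.20 + 202 @ $19.95 + 158 @ $20.75 = $8,702.20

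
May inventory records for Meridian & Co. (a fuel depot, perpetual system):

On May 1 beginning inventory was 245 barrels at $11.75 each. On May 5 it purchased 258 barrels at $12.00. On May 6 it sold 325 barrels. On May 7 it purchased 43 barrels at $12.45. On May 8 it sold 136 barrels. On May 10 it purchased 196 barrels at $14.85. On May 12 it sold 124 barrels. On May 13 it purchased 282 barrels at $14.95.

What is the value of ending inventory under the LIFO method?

Ending inventory = $6,283.85

May 6, 325 sold [LIFO — newest first]: 258 @ $12.00 + 67 @ $11.75 = $3,883.25
May 8, 136 sold [LIFO — newest first]: 43 @ $12.45 + 93 @ $11.75 = $1,628.10
May 12, 124 sold [LIFO — newest first]: 124 @ $14.85 = $1,841.40
Total COGS = $3,883.25 + $1,628.10 + $1,841.40 = $7,352.75
Ending inventory: 85 @ $11.75 + 72 @ $14.85 + 282 @ $14.95 = $6,283.85
Check: goods available $13,636.60 = COGS $7,352.75 + ending $6,283.85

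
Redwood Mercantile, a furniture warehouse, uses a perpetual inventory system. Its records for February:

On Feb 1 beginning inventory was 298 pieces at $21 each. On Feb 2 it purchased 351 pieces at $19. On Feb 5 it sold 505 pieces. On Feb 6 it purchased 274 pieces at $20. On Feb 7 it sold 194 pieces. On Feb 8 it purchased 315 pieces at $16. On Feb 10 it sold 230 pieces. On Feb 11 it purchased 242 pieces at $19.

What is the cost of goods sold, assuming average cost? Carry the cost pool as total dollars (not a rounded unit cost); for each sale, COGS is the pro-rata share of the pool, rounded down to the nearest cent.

After Feb 1: 298 on hand, pool $6,258.00 (≈ $21.0000 each)
After Feb 2: 649 on hand, pool $12,927.00 (≈ $19.9183 each)
Feb 5, sell 505: 505/649 × $12,927.00 → $10,058.75
After Feb 6: 418 on hand, pool $8,348.25 (≈ $19.9719 each)
Feb 7, sell 194: 194/418 × $8,348.25 → $3,874.54
After Feb 8: 539 on hand, pool $9,513.71 (≈ $17.6507 each)
Feb 10, sell 230: 230/539 × $9,513.71 → $4,059.65
After Feb 11: 551 on hand, pool $10,052.06 (≈ $18.2433 each)
Total COGS = $10,058.75 + $3,874.54 + $4,059.65 = $17,992.94
Ending inventory (cost pool remaining) = $10,052.06

COGS = $17,992.94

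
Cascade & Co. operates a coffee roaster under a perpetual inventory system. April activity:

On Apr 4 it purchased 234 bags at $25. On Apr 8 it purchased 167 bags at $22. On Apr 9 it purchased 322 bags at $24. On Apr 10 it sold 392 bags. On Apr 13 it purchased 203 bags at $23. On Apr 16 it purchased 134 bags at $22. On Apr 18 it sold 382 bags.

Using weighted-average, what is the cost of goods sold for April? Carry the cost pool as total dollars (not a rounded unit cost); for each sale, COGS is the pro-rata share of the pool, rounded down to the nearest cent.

COGS = $18,226.25

After Apr 4: 234 on hand, pool $5,850.00 (≈ $25.0000 each)
After Apr 8: 401 on hand, pool $9,524.00 (≈ $23.7506 each)
After Apr 9: 723 on hand, pool $17,252.00 (≈ $23.8617 each)
Apr 10, sell 392: 392/723 × $17,252.00 → $9,353.78
After Apr 13: 534 on hand, pool $12,567.22 (≈ $23.5341 each)
After Apr 16: 668 on hand, pool $15,515.22 (≈ $23.2264 each)
Apr 18, sell 382: 382/668 × $15,515.22 → $8,872.47
Total COGS = $9,353.78 + $8,872.47 = $18,226.25
Ending inventory (cost pool remaining) = $6,642.75
Check: goods available $24,869.00 = COGS $18,226.25 + ending $6,642.75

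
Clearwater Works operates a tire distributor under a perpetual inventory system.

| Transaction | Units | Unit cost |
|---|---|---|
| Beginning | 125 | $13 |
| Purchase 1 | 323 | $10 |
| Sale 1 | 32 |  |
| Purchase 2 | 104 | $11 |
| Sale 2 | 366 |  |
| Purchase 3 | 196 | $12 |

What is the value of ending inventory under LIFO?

Sale 1 (32) [LIFO — newest first]: 32 @ $10 = $320
Sale 2 (366) [LIFO — newest first]: 104 @ $11 + 262 @ $10 = $3,764
Total COGS = $320 + $3,764 = $4,084
Ending inventory: 125 @ $13 + 29 @ $10 + 196 @ $12 = $4,267

Ending inventory = $4,267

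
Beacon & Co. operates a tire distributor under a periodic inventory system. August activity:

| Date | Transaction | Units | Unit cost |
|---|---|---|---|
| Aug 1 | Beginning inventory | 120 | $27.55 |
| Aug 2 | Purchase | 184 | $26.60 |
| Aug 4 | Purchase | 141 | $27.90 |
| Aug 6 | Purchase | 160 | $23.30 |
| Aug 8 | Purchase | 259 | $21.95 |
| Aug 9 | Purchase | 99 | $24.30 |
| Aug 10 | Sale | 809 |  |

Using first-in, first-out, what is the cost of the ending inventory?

Ending inventory = $3,612.95

Aug 10, 809 sold [FIFO — oldest first]: 120 @ $27.55 + 184 @ $26.60 + 141 @ $27.90 + 160 @ $23.30 + 204 @ $21.95 = $20,340.10
Ending inventory: 55 @ $21.95 + 99 @ $24.30 = $3,612.95
Check: goods available $23,953.05 = COGS $20,340.10 + ending $3,612.95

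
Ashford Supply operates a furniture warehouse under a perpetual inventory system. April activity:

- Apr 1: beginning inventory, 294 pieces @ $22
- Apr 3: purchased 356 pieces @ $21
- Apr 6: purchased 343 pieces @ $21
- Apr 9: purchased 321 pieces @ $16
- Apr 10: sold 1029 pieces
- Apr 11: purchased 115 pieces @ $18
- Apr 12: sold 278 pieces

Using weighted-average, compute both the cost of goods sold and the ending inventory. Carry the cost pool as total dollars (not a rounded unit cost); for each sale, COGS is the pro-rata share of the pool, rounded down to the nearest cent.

After Apr 1: 294 on hand, pool $6,468.00 (≈ $22.0000 each)
After Apr 3: 650 on hand, pool $13,944.00 (≈ $21.4523 each)
After Apr 6: 993 on hand, pool $21,147.00 (≈ $21.2961 each)
After Apr 9: 1314 on hand, pool $26,283.00 (≈ $20.0023 each)
Apr 10, sell 1029: 1029/1314 × $26,283.00 → $20,582.34
After Apr 11: 400 on hand, pool $7,770.66 (≈ $19.4266 each)
Apr 12, sell 278: 278/400 × $7,770.66 → $5,400.60
Total COGS = $20,582.34 + $5,400.60 = $25,982.94
Ending inventory (cost pool remaining) = $2,370.06

COGS = $25,982.94; ending inventory = $2,370.06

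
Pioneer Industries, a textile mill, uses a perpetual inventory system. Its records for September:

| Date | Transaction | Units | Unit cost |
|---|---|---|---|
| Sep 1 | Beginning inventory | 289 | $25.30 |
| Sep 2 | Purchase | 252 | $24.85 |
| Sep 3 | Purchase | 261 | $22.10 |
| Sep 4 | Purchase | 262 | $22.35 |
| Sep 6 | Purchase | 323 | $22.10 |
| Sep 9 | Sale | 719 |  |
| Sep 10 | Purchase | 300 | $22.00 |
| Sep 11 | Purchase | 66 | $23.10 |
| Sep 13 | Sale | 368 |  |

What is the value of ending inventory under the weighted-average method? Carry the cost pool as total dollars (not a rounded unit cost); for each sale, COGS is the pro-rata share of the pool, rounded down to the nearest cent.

Ending inventory = $15,263.97

After Sep 1: 289 on hand, pool $7,311.70 (≈ $25.3000 each)
After Sep 2: 541 on hand, pool $13,573.90 (≈ $25.0904 each)
After Sep 3: 802 on hand, pool $19,342.00 (≈ $24.1172 each)
After Sep 4: 1064 on hand, pool $25,197.70 (≈ $23.6820 each)
After Sep 6: 1387 on hand, pool $32,336.00 (≈ $23.3136 each)
Sep 9, sell 719: 719/1387 × $32,336.00 → $16,762.49
After Sep 10: 968 on hand, pool $22,173.51 (≈ $22.9065 each)
After Sep 11: 1034 on hand, pool $23,698.11 (≈ $22.9189 each)
Sep 13, sell 368: 368/1034 × $23,698.11 → $8,434.14
Total COGS = $16,762.49 + $8,434.14 = $25,196.63
Ending inventory (cost pool remaining) = $15,263.97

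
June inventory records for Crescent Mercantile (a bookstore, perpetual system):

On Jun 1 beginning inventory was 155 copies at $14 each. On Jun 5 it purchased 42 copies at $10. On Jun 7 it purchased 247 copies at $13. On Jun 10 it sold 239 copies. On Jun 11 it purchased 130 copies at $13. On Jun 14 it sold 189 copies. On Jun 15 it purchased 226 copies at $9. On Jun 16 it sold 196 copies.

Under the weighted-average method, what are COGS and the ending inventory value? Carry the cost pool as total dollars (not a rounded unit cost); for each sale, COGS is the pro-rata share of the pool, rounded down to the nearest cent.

COGS = $7,661.93; ending inventory = $1,863.07

After Jun 1: 155 on hand, pool $2,170.00 (≈ $14.0000 each)
After Jun 5: 197 on hand, pool $2,590.00 (≈ $13.1472 each)
After Jun 7: 444 on hand, pool $5,801.00 (≈ $13.0653 each)
Jun 10, sell 239: 239/444 × $5,801.00 → $3,122.61
After Jun 11: 335 on hand, pool $4,368.39 (≈ $13.0400 each)
Jun 14, sell 189: 189/335 × $4,368.39 → $2,464.55
After Jun 15: 372 on hand, pool $3,937.84 (≈ $10.5856 each)
Jun 16, sell 196: 196/372 × $3,937.84 → $2,074.77
Total COGS = $3,122.61 + $2,464.55 + $2,074.77 = $7,661.93
Ending inventory (cost pool remaining) = $1,863.07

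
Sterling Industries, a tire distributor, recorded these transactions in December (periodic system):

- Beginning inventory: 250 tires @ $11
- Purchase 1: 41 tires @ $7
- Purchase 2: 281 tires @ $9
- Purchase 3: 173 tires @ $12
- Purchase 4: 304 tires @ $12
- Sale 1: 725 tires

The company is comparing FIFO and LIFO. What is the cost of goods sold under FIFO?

FIFO COGS: 250 @ $11 + 41 @ $7 + 281 @ $9 + 153 @ $12 = $7,402
LIFO COGS: 304 @ $12 + 173 @ $12 + 248 @ $9 = $7,956

COGS = $7,402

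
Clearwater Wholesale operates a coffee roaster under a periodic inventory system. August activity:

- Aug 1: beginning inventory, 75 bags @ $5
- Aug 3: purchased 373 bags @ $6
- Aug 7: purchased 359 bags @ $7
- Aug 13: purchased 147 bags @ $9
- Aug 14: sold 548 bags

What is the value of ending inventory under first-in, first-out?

Ending inventory = $3,136

Aug 14, 548 sold [FIFO — oldest first]: 75 @ $5 + 373 @ $6 + 100 @ $7 = $3,313
Ending inventory: 259 @ $7 + 147 @ $9 = $3,136
Check: goods available $6,449 = COGS $3,313 + ending $3,136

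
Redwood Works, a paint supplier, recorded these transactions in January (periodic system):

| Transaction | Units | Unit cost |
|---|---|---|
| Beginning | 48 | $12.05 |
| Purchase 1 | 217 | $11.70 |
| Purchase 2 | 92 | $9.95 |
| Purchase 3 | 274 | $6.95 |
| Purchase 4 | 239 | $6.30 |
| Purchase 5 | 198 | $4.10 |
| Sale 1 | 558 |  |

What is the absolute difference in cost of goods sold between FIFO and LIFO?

$2,271.20

FIFO COGS: 48 @ $12.05 + 217 @ $11.70 + 92 @ $9.95 + 201 @ $6.95 = $5,429.65
LIFO COGS: 198 @ $4.10 + 239 @ $6.30 + 121 @ $6.95 = $3,158.45
Difference = |$5,429.65 − $3,158.45| = $2,271.20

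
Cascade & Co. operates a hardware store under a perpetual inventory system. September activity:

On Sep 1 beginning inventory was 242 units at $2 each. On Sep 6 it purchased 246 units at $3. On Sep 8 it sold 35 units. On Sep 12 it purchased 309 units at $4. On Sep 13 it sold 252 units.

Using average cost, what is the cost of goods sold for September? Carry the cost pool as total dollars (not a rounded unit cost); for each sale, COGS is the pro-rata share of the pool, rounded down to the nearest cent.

COGS = $871.53

After Sep 1: 242 on hand, pool $484.00 (≈ $2.0000 each)
After Sep 6: 488 on hand, pool $1,222.00 (≈ $2.5041 each)
Sep 8, sell 35: 35/488 × $1,222.00 → $87.64
After Sep 12: 762 on hand, pool $2,370.36 (≈ $3.1107 each)
Sep 13, sell 252: 252/762 × $2,370.36 → $783.89
Total COGS = $87.64 + $783.89 = $871.53
Ending inventory (cost pool remaining) = $1,586.47
Check: goods available $2,458.00 = COGS $871.53 + ending $1,586.47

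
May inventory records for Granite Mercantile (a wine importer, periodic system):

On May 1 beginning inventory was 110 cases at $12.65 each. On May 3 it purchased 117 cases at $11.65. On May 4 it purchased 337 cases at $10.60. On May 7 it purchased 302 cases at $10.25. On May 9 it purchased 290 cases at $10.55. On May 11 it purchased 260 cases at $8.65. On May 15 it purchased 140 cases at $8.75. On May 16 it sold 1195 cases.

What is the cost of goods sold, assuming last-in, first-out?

May 16, 1195 sold [LIFO — newest first]: 140 @ $8.75 + 260 @ $8.65 + 290 @ $10.55 + 302 @ $10.25 + 203 @ $10.60 = $11,780.80
Ending inventory: 110 @ $12.65 + 117 @ $11.65 + 134 @ $10.60 = $4,174.95

COGS = $11,780.80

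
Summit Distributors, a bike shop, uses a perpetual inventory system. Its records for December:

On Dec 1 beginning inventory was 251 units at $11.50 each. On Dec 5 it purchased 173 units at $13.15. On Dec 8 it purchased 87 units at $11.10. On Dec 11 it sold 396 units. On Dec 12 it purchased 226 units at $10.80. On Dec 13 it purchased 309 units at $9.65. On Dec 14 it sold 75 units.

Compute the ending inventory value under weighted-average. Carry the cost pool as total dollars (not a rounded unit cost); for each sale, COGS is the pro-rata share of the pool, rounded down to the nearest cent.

After Dec 1: 251 on hand, pool $2,886.50 (≈ $11.5000 each)
After Dec 5: 424 on hand, pool $5,161.45 (≈ $12.1732 each)
After Dec 8: 511 on hand, pool $6,127.15 (≈ $11.9905 each)
Dec 11, sell 396: 396/511 × $6,127.15 → $4,748.24
After Dec 12: 341 on hand, pool $3,819.71 (≈ $11.2015 each)
After Dec 13: 650 on hand, pool $6,801.56 (≈ $10.4639 each)
Dec 14, sell 75: 75/650 × $6,801.56 → $784.79
Total COGS = $4,748.24 + $784.79 = $5,533.03
Ending inventory (cost pool remaining) = $6,016.77
Check: goods available $11,549.80 = COGS $5,533.03 + ending $6,016.77

Ending inventory = $6,016.77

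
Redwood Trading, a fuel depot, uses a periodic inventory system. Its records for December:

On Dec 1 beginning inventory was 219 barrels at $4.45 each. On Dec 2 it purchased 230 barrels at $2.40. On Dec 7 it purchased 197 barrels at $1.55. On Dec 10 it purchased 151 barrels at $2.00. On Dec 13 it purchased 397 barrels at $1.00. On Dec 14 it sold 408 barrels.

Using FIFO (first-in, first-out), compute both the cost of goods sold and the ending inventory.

COGS = $1,428.15; ending inventory = $1,102.75

Dec 14, 408 sold [FIFO — oldest first]: 219 @ $4.45 + 189 @ $2.40 = $1,428.15
Ending inventory: 41 @ $2.40 + 197 @ $1.55 + 151 @ $2.00 + 397 @ $1.00 = $1,102.75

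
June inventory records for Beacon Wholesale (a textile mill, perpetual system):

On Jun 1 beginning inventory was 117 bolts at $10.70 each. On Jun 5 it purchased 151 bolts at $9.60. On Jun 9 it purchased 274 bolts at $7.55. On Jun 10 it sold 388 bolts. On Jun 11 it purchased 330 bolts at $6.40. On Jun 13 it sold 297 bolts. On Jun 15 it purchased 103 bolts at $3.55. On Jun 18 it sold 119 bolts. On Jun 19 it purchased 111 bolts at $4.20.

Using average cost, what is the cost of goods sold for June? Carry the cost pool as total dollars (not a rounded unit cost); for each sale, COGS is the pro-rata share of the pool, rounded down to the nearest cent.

After Jun 1: 117 on hand, pool $1,251.90 (≈ $10.7000 each)
After Jun 5: 268 on hand, pool $2,701.50 (≈ $10.0802 each)
After Jun 9: 542 on hand, pool $4,770.20 (≈ $8.8011 each)
Jun 10, sell 388: 388/542 × $4,770.20 → $3,414.82
After Jun 11: 484 on hand, pool $3,467.38 (≈ $7.1640 each)
Jun 13, sell 297: 297/484 × $3,467.38 → $2,127.71
After Jun 15: 290 on hand, pool $1,705.32 (≈ $5.8804 each)
Jun 18, sell 119: 119/290 × $1,705.32 → $699.76
After Jun 19: 282 on hand, pool $1,471.76 (≈ $5.2190 each)
Total COGS = $3,414.82 + $2,127.71 + $699.76 = $6,242.29
Ending inventory (cost pool remaining) = $1,471.76

COGS = $6,242.29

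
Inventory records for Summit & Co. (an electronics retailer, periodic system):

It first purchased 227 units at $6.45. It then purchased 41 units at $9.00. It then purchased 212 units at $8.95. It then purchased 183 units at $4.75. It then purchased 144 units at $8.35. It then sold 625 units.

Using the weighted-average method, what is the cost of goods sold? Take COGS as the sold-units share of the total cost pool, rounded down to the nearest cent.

COGS = $4,493.64

Sale 1, sell 625: 625/807 × $5,802.20 → $4,493.64
Ending inventory (cost pool remaining) = $1,308.56
Check: goods available $5,802.20 = COGS $4,493.64 + ending $1,308.56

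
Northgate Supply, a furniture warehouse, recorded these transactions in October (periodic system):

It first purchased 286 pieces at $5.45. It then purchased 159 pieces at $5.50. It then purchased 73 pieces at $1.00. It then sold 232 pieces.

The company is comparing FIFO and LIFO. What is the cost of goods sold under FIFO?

FIFO COGS: 232 @ $5.45 = $1,264.40
LIFO COGS: 73 @ $1.00 + 159 @ $5.50 = $947.50

COGS = $1,264.40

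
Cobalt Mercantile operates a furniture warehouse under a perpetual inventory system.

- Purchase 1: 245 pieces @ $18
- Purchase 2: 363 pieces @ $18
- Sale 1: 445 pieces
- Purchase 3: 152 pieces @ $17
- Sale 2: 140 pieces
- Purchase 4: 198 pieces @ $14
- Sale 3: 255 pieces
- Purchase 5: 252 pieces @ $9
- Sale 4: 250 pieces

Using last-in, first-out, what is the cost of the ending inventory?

Ending inventory = $2,142

Sale 1 (445) [LIFO — newest first]: 363 @ $18 + 82 @ $18 = $8,010
Sale 2 (140) [LIFO — newest first]: 140 @ $17 = $2,380
Sale 3 (255) [LIFO — newest first]: 198 @ $14 + 12 @ $17 + 45 @ $18 = $3,786
Sale 4 (250) [LIFO — newest first]: 250 @ $9 = $2,250
Total COGS = $8,010 + $2,380 + $3,786 + $2,250 = $16,426
Ending inventory: 118 @ $18 + 2 @ $9 = $2,142
Check: goods available $18,568 = COGS $16,426 + ending $2,142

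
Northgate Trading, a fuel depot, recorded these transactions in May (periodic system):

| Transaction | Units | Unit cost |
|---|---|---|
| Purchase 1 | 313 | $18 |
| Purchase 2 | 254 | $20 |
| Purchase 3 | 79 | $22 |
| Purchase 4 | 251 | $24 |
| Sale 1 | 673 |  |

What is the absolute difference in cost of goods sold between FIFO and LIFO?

$1,344

FIFO COGS: 313 @ $18 + 254 @ $20 + 79 @ $22 + 27 @ $24 = $13,100
LIFO COGS: 251 @ $24 + 79 @ $22 + 254 @ $20 + 89 @ $18 = $14,444
Difference = |$13,100 − $14,444| = $1,344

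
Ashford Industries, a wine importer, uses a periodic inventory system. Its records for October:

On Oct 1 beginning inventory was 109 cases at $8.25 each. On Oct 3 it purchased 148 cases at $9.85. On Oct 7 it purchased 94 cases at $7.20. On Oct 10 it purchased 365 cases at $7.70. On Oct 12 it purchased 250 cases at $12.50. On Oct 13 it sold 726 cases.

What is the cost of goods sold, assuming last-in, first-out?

COGS = $6,779.75

Oct 13, 726 sold [LIFO — newest first]: 250 @ $12.50 + 365 @ $7.70 + 94 @ $7.20 + 17 @ $9.85 = $6,779.75
Ending inventory: 109 @ $8.25 + 131 @ $9.85 = $2,189.60
Check: goods available $8,969.35 = COGS $6,779.75 + ending $2,189.60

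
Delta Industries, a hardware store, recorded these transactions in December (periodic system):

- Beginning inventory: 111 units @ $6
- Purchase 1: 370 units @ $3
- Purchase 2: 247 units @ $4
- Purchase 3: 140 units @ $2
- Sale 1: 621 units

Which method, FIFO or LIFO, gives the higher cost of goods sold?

FIFO COGS: 111 @ $6 + 370 @ $3 + 140 @ $4 = $2,336
LIFO COGS: 140 @ $2 + 247 @ $4 + 234 @ $3 = $1,970

FIFO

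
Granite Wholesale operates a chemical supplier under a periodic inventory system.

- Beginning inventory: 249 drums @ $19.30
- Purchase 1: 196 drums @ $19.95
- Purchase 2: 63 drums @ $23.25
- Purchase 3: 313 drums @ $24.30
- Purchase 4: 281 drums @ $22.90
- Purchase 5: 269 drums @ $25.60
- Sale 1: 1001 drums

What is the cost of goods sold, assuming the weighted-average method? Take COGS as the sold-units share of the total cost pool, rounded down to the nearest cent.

COGS = $22,712.58

Sale 1, sell 1001: 1001/1371 × $31,107.85 → $22,712.58
Ending inventory (cost pool remaining) = $8,395.27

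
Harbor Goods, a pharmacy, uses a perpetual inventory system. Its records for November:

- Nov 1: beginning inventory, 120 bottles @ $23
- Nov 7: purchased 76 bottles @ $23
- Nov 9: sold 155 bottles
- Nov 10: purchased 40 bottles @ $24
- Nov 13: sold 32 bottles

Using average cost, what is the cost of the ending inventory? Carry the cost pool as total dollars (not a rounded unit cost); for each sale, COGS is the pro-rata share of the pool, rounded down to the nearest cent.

After Nov 1: 120 on hand, pool $2,760.00 (≈ $23.0000 each)
After Nov 7: 196 on hand, pool $4,508.00 (≈ $23.0000 each)
Nov 9, sell 155: 155/196 × $4,508.00 → $3,565.00
After Nov 10: 81 on hand, pool $1,903.00 (≈ $23.4938 each)
Nov 13, sell 32: 32/81 × $1,903.00 → $751.80
Total COGS = $3,565.00 + $751.80 = $4,316.80
Ending inventory (cost pool remaining) = $1,151.20
Check: goods available $5,468.00 = COGS $4,316.80 + ending $1,151.20

Ending inventory = $1,151.20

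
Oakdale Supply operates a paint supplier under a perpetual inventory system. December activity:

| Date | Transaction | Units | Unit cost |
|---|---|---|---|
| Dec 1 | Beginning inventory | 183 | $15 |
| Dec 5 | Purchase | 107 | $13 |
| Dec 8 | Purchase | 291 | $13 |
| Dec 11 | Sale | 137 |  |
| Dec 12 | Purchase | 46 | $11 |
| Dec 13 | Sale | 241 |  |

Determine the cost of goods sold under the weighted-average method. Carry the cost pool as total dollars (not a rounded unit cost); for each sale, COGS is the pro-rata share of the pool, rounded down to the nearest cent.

After Dec 1: 183 on hand, pool $2,745.00 (≈ $15.0000 each)
After Dec 5: 290 on hand, pool $4,136.00 (≈ $14.2621 each)
After Dec 8: 581 on hand, pool $7,919.00 (≈ $13.6299 each)
Dec 11, sell 137: 137/581 × $7,919.00 → $1,867.30
After Dec 12: 490 on hand, pool $6,557.70 (≈ $13.3831 each)
Dec 13, sell 241: 241/490 × $6,557.70 → $3,225.31
Total COGS = $1,867.30 + $3,225.31 = $5,092.61
Ending inventory (cost pool remaining) = $3,332.39

COGS = $5,092.61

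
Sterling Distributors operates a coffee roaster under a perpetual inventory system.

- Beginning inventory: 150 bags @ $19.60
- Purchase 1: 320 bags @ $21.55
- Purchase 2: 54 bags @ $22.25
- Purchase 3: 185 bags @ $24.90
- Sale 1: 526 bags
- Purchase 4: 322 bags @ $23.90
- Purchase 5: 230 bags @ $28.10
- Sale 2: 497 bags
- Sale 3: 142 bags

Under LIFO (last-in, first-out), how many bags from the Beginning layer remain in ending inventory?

Sale 1 (526) [LIFO — newest first]: 185 @ $24.90 + 54 @ $22.25 + 287 @ $21.55 = $11,992.85
Sale 2 (497) [LIFO — newest first]: 230 @ $28.10 + 267 @ $23.90 = $12,844.30
Sale 3 (142) [LIFO — newest first]: 55 @ $23.90 + 33 @ $21.55 + 54 @ $19.60 = $3,084.05
Total COGS = $11,992.85 + $12,844.30 + $3,084.05 = $27,921.20
Ending inventory: 96 @ $19.60 = $1,881.60

96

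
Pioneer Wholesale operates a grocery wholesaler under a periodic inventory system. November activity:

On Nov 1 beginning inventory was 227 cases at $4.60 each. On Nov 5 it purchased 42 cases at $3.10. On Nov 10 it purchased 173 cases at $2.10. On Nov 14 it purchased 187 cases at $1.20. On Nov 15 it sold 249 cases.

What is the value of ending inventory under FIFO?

Ending inventory = $649.70

Nov 15, 249 sold [FIFO — oldest first]: 227 @ $4.60 + 22 @ $3.10 = $1,112.40
Ending inventory: 20 @ $3.10 + 173 @ $2.10 + 187 @ $1.20 = $649.70
Check: goods available $1,762.10 = COGS $1,112.40 + ending $649.70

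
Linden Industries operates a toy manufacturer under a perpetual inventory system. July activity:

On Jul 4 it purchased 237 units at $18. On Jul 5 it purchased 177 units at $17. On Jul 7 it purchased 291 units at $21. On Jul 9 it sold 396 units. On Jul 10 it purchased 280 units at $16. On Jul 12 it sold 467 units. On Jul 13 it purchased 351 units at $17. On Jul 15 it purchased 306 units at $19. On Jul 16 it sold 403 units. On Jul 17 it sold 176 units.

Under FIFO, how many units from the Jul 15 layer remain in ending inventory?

200

Jul 9, 396 sold [FIFO — oldest first]: 237 @ $18 + 159 @ $17 = $6,969
Jul 12, 467 sold [FIFO — oldest first]: 18 @ $17 + 291 @ $21 + 158 @ $16 = $8,945
Jul 16, 403 sold [FIFO — oldest first]: 122 @ $16 + 281 @ $17 = $6,729
Jul 17, 176 sold [FIFO — oldest first]: 70 @ $17 + 106 @ $19 = $3,204
Total COGS = $6,969 + $8,945 + $6,729 + $3,204 = $25,847
Ending inventory: 200 @ $19 = $3,800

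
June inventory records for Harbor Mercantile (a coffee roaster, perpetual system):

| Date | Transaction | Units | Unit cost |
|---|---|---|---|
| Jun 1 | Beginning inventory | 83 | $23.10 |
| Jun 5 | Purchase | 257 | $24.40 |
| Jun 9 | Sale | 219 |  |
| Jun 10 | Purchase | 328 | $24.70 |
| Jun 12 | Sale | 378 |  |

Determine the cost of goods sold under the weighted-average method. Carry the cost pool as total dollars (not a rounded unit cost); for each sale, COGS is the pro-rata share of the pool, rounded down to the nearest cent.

COGS = $14,547.81

After Jun 1: 83 on hand, pool $1,917.30 (≈ $23.1000 each)
After Jun 5: 340 on hand, pool $8,188.10 (≈ $24.0826 each)
Jun 9, sell 219: 219/340 × $8,188.10 → $5,274.09
After Jun 10: 449 on hand, pool $11,015.61 (≈ $24.5337 each)
Jun 12, sell 378: 378/449 × $11,015.61 → $9,273.72
Total COGS = $5,274.09 + $9,273.72 = $14,547.81
Ending inventory (cost pool remaining) = $1,741.89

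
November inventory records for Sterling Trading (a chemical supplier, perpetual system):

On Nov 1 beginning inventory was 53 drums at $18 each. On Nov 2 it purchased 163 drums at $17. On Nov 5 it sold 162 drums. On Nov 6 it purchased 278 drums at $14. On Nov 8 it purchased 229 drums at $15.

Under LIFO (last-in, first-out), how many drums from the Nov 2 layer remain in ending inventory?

Nov 5, 162 sold [LIFO — newest first]: 162 @ $17 = $2,754
Ending inventory: 53 @ $18 + 1 @ $17 + 278 @ $14 + 229 @ $15 = $8,298
Check: goods available $11,052 = COGS $2,754 + ending $8,298

1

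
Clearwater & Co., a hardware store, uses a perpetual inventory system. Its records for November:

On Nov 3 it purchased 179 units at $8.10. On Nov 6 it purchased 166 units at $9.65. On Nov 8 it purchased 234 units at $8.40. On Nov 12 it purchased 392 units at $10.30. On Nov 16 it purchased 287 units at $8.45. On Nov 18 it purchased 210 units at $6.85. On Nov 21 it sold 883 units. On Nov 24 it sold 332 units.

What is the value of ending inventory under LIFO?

Ending inventory = $2,164.00

Nov 21, 883 sold [LIFO — newest first]: 210 @ $6.85 + 287 @ $8.45 + 386 @ $10.30 = $7,839.45
Nov 24, 332 sold [LIFO — newest first]: 6 @ $10.30 + 234 @ $8.40 + 92 @ $9.65 = $2,915.20
Total COGS = $7,839.45 + $2,915.20 = $10,754.65
Ending inventory: 179 @ $8.10 + 74 @ $9.65 = $2,164.00
Check: goods available $12,918.65 = COGS $10,754.65 + ending $2,164.00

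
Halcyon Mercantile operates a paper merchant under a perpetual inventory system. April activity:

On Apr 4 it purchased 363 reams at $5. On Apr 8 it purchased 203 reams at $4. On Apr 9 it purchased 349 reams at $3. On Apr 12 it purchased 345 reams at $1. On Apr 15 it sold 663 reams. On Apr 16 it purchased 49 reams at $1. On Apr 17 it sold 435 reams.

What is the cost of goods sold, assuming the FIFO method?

COGS = $3,857

Apr 15, 663 sold [FIFO — oldest first]: 363 @ $5 + 203 @ $4 + 97 @ $3 = $2,918
Apr 17, 435 sold [FIFO — oldest first]: 252 @ $3 + 183 @ $1 = $939
Total COGS = $2,918 + $939 = $3,857
Ending inventory: 162 @ $1 + 49 @ $1 = $211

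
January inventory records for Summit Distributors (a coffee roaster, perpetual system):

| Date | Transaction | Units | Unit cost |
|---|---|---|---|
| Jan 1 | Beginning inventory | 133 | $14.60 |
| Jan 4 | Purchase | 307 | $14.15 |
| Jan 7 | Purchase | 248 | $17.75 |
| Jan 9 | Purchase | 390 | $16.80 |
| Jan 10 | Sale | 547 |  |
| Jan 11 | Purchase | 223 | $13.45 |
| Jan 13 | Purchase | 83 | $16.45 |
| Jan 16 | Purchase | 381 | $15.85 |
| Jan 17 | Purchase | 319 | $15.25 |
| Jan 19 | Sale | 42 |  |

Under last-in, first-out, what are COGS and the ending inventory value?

Jan 10, 547 sold [LIFO — newest first]: 390 @ $16.80 + 157 @ $17.75 = $9,338.75
Jan 19, 42 sold [LIFO — newest first]: 42 @ $15.25 = $640.50
Total COGS = $9,338.75 + $640.50 = $9,979.25
Ending inventory: 133 @ $14.60 + 307 @ $14.15 + 91 @ $17.75 + 223 @ $13.45 + 83 @ $16.45 + 381 @ $15.85 + 277 @ $15.25 = $22,528.90
Check: goods available $32,508.15 = COGS $9,979.25 + ending $22,528.90

COGS = $9,979.25; ending inventory = $22,528.90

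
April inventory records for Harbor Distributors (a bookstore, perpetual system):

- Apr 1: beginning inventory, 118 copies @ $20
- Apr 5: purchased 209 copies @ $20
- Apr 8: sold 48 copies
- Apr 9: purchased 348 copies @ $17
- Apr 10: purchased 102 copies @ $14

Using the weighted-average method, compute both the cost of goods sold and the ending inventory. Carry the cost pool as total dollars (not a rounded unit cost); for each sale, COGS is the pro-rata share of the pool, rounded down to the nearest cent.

COGS = $960.00; ending inventory = $12,924.00

After Apr 1: 118 on hand, pool $2,360.00 (≈ $20.0000 each)
After Apr 5: 327 on hand, pool $6,540.00 (≈ $20.0000 each)
Apr 8, sell 48: 48/327 × $6,540.00 → $960.00
After Apr 9: 627 on hand, pool $11,496.00 (≈ $18.3349 each)
After Apr 10: 729 on hand, pool $12,924.00 (≈ $17.7284 each)
Ending inventory (cost pool remaining) = $12,924.00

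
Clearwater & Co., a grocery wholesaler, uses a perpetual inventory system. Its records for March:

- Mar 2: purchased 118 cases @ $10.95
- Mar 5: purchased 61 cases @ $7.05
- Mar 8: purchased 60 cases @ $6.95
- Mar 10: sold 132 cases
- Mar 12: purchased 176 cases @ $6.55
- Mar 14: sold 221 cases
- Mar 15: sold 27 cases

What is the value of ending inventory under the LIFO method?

Mar 10, 132 sold [LIFO — newest first]: 60 @ $6.95 + 61 @ $7.05 + 11 @ $10.95 = $967.50
Mar 14, 221 sold [LIFO — newest first]: 176 @ $6.55 + 45 @ $10.95 = $1,645.55
Mar 15, 27 sold [LIFO — newest first]: 27 @ $10.95 = $295.65
Total COGS = $967.50 + $1,645.55 + $295.65 = $2,908.70
Ending inventory: 35 @ $10.95 = $383.25
Check: goods available $3,291.95 = COGS $2,908.70 + ending $383.25

Ending inventory = $383.25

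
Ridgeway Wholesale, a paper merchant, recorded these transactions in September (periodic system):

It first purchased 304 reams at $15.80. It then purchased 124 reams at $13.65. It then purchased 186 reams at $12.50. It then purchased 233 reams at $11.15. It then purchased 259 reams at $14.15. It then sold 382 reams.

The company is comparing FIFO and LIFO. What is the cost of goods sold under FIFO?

FIFO COGS: 304 @ $15.80 + 78 @ $13.65 = $5,867.90
LIFO COGS: 259 @ $14.15 + 123 @ $11.15 = $5,036.30

COGS = $5,867.90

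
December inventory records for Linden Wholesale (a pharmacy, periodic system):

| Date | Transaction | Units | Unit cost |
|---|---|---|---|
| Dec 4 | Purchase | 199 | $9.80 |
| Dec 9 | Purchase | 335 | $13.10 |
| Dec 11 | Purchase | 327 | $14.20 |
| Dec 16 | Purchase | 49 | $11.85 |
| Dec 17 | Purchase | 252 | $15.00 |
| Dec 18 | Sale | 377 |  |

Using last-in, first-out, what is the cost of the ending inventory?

Dec 18, 377 sold [LIFO — newest first]: 252 @ $15.00 + 49 @ $11.85 + 76 @ $14.20 = $5,439.85
Ending inventory: 199 @ $9.80 + 335 @ $13.10 + 251 @ $14.20 = $9,902.90
Check: goods available $15,342.75 = COGS $5,439.85 + ending $9,902.90

Ending inventory = $9,902.90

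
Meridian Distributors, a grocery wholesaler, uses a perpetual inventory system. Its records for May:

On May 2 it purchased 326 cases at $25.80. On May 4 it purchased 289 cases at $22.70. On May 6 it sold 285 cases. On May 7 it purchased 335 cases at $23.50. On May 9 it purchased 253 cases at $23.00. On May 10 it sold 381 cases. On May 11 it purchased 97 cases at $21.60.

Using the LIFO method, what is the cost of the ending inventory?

Ending inventory = $15,461.30

May 6, 285 sold [LIFO — newest first]: 285 @ $22.70 = $6,469.50
May 10, 381 sold [LIFO — newest first]: 253 @ $23.00 + 128 @ $23.50 = $8,827.00
Total COGS = $6,469.50 + $8,827.00 = $15,296.50
Ending inventory: 326 @ $25.80 + 4 @ $22.70 + 207 @ $23.50 + 97 @ $21.60 = $15,461.30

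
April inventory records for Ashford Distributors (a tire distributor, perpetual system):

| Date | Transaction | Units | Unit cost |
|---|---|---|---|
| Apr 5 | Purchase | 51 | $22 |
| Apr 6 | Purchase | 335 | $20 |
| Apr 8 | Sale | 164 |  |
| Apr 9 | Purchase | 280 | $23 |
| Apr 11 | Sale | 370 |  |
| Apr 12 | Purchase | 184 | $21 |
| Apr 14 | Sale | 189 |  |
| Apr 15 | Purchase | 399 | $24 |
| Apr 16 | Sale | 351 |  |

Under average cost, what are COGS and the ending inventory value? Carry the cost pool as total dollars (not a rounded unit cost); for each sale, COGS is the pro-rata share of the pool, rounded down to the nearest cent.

COGS = $23,614.80; ending inventory = $4,087.20

After Apr 5: 51 on hand, pool $1,122.00 (≈ $22.0000 each)
After Apr 6: 386 on hand, pool $7,822.00 (≈ $20.2642 each)
Apr 8, sell 164: 164/386 × $7,822.00 → $3,323.33
After Apr 9: 502 on hand, pool $10,938.67 (≈ $21.7902 each)
Apr 11, sell 370: 370/502 × $10,938.67 → $8,062.36
After Apr 12: 316 on hand, pool $6,740.31 (≈ $21.3301 each)
Apr 14, sell 189: 189/316 × $6,740.31 → $4,031.38
After Apr 15: 526 on hand, pool $12,284.93 (≈ $23.3554 each)
Apr 16, sell 351: 351/526 × $12,284.93 → $8,197.73
Total COGS = $3,323.33 + $8,062.36 + $4,031.38 + $8,197.73 = $23,614.80
Ending inventory (cost pool remaining) = $4,087.20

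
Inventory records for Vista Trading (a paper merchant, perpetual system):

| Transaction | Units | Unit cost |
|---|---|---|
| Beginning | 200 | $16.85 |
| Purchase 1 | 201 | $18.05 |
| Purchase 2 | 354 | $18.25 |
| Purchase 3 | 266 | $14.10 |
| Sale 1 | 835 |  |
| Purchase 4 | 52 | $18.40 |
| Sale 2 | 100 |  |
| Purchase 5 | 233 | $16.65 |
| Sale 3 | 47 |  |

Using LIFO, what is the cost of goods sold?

Sale 1 (835) [LIFO — newest first]: 266 @ $14.10 + 354 @ $18.25 + 201 @ $18.05 + 14 @ $16.85 = $14,075.05
Sale 2 (100) [LIFO — newest first]: 52 @ $18.40 + 48 @ $16.85 = $1,765.60
Sale 3 (47) [LIFO — newest first]: 47 @ $16.65 = $782.55
Total COGS = $14,075.05 + $1,765.60 + $782.55 = $16,623.20
Ending inventory: 138 @ $16.85 + 186 @ $16.65 = $5,422.20

COGS = $16,623.20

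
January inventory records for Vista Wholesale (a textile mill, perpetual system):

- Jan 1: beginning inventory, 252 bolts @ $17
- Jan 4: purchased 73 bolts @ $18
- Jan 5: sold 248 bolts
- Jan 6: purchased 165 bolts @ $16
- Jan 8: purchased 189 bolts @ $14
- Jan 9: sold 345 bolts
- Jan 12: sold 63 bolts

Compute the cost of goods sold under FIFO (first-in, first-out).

Jan 5, 248 sold [FIFO — oldest first]: 248 @ $17 = $4,216
Jan 9, 345 sold [FIFO — oldest first]: 4 @ $17 + 73 @ $18 + 165 @ $16 + 103 @ $14 = $5,464
Jan 12, 63 sold [FIFO — oldest first]: 63 @ $14 = $882
Total COGS = $4,216 + $5,464 + $882 = $10,562
Ending inventory: 23 @ $14 = $322

COGS = $10,562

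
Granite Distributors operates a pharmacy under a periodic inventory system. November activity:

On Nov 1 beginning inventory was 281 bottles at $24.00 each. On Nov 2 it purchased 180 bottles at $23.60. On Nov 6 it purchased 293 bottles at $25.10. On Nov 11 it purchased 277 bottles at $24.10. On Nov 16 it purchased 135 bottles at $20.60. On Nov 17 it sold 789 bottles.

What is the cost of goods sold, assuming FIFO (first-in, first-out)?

Nov 17, 789 sold [FIFO — oldest first]: 281 @ $24.00 + 180 @ $23.60 + 293 @ $25.10 + 35 @ $24.10 = $19,189.80
Ending inventory: 242 @ $24.10 + 135 @ $20.60 = $8,613.20

COGS = $19,189.80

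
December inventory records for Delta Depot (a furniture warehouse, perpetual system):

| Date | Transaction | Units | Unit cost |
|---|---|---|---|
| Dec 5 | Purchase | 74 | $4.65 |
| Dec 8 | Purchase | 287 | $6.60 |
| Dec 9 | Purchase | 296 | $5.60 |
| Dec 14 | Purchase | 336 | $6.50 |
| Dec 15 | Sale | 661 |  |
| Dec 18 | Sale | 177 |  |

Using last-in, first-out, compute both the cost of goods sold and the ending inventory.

COGS = $5,201.20; ending inventory = $878.70

Dec 15, 661 sold [LIFO — newest first]: 336 @ $6.50 + 296 @ $5.60 + 29 @ $6.60 = $4,033.00
Dec 18, 177 sold [LIFO — newest first]: 177 @ $6.60 = $1,168.20
Total COGS = $4,033.00 + $1,168.20 = $5,201.20
Ending inventory: 74 @ $4.65 + 81 @ $6.60 = $878.70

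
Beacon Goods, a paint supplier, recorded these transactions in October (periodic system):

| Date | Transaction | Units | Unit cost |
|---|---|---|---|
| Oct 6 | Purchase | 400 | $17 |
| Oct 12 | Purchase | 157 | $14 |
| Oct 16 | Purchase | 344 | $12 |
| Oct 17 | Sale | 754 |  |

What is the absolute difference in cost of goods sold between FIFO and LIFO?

$735

FIFO COGS: 400 @ $17 + 157 @ $14 + 197 @ $12 = $11,362
LIFO COGS: 344 @ $12 + 157 @ $14 + 253 @ $17 = $10,627
Difference = |$11,362 − $10,627| = $735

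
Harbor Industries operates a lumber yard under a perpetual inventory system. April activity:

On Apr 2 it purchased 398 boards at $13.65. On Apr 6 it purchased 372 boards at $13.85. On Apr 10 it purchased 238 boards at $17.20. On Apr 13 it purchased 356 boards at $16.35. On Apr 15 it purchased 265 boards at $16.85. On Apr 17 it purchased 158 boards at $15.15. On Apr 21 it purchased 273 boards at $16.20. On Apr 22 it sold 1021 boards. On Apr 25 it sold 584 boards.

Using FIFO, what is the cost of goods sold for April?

Apr 22, 1021 sold [FIFO — oldest first]: 398 @ $13.65 + 372 @ $13.85 + 238 @ $17.20 + 13 @ $16.35 = $14,891.05
Apr 25, 584 sold [FIFO — oldest first]: 343 @ $16.35 + 241 @ $16.85 = $9,668.90
Total COGS = $14,891.05 + $9,668.90 = $24,559.95
Ending inventory: 24 @ $16.85 + 158 @ $15.15 + 273 @ $16.20 = $7,220.70
Check: goods available $31,780.65 = COGS $24,559.95 + ending $7,220.70

COGS = $24,559.95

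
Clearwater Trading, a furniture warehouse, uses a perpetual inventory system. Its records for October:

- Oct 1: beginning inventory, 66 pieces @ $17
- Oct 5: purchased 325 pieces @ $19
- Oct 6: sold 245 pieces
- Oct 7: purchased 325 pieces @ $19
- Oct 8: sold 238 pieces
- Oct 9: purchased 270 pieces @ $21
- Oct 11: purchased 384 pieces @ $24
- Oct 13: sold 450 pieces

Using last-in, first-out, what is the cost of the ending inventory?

Ending inventory = $8,579

Oct 6, 245 sold [LIFO — newest first]: 245 @ $19 = $4,655
Oct 8, 238 sold [LIFO — newest first]: 238 @ $19 = $4,522
Oct 13, 450 sold [LIFO — newest first]: 384 @ $24 + 66 @ $21 = $10,602
Total COGS = $4,655 + $4,522 + $10,602 = $19,779
Ending inventory: 66 @ $17 + 80 @ $19 + 87 @ $19 + 204 @ $21 = $8,579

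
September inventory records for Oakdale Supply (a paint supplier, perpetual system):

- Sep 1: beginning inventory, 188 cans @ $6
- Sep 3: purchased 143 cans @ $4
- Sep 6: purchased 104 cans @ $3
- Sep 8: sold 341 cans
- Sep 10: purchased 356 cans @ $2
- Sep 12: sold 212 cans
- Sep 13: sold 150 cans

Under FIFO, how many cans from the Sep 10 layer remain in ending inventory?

Sep 8, 341 sold [FIFO — oldest first]: 188 @ $6 + 143 @ $4 + 10 @ $3 = $1,730
Sep 12, 212 sold [FIFO — oldest first]: 94 @ $3 + 118 @ $2 = $518
Sep 13, 150 sold [FIFO — oldest first]: 150 @ $2 = $300
Total COGS = $1,730 + $518 + $300 = $2,548
Ending inventory: 88 @ $2 = $176

88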